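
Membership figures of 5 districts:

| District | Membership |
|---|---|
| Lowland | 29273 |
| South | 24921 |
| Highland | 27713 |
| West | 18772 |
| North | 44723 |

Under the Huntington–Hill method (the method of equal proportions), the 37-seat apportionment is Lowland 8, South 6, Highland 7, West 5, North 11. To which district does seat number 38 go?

Priority for the next seat is population ÷ (√(s·(s+1))).
Priorities: Lowland 3449.856, South 3845.394, Highland 3703.305, West 3427.283, North 3892.638.
Highest priority: North.

North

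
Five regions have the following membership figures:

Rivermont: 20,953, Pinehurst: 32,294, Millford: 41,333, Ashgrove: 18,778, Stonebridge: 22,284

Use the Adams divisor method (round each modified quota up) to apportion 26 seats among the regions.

Rivermont: 4, Pinehurst: 6, Millford: 8, Ashgrove: 4, Stonebridge: 4

Standard divisor 135642/26 ≈ 5217; standard quotas: Rivermont 4.016, Pinehurst 6.190, Millford 7.923, Ashgrove 3.599, Stonebridge 4.271.
Rounding up gives 5, 7, 8, 4, 5 = 29 seats, so the divisor must be adjusted.
With modified divisor 5700: modified quotas Rivermont 3.676, Pinehurst 5.666, Millford 7.251, Ashgrove 3.294, Stonebridge 3.909.
Rounding up: Rivermont 4, Pinehurst 6, Millford 8, Ashgrove 4, Stonebridge 4 (total 26).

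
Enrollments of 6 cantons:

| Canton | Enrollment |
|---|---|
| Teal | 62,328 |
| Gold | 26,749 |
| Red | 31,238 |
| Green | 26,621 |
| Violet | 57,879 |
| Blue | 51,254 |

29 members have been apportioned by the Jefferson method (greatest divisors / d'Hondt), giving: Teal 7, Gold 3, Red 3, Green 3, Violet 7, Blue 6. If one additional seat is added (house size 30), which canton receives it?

Priority for the next seat is population ÷ (current seats + 1).
Priorities: Teal 7791.000, Gold 6687.250, Red 7809.500, Green 6655.250, Violet 7234.875, Blue 7322.000.
Highest priority: Red.

Red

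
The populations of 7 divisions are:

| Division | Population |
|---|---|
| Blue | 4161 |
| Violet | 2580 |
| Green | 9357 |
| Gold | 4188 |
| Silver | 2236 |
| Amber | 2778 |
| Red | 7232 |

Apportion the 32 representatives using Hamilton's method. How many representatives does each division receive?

Total 32532; standard divisor 32532/32 ≈ 1016.625.
Standard quotas: Blue 4.0930, Violet 2.5378, Green 9.2040, Gold 4.1195, Silver 2.1994, Amber 2.7326, Red 7.1137.
Lower quotas: Blue 4, Violet 2, Green 9, Gold 4, Silver 2, Amber 2, Red 7 (sum 30, leaving 2 seats).
Remainders in descending order: Amber 0.7326, Violet 0.5378, Green 0.2040, Silver 0.1994, Gold 0.1195, Red 0.1137, Blue 0.0930.
The surplus seats go to Amber, Violet.

Blue=4, Violet=3, Green=9, Gold=4, Silver=2, Amber=3, Red=7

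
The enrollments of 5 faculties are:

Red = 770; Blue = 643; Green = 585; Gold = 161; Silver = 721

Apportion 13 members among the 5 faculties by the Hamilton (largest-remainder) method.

Red: 3; Blue: 3; Green: 3; Gold: 1; Silver: 3

Standard divisor: 2880 ÷ 13 ≈ 221.538.
Standard quotas: Red 3.476, Blue 2.902, Green 2.641, Gold 0.727, Silver 3.255.
Lower quotas: Red 3, Blue 2, Green 2, Gold 0, Silver 3 (sum 10, leaving 3 seats).
Remainders in descending order: Blue 0.902, Gold 0.727, Green 0.641, Red 0.476, Silver 0.255.
The surplus seats go to Blue, Gold, Green.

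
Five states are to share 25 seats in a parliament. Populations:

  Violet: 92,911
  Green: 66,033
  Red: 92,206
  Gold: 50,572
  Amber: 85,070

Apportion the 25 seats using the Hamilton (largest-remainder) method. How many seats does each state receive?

Violet=6; Green=4; Red=6; Gold=3; Amber=6

Standard divisor: 386792 ÷ 25 ≈ 15471.68.
Standard quotas: Violet 6.0052, Green 4.2680, Red 5.9597, Gold 3.2687, Amber 5.4984.
Lower quotas: Violet 6, Green 4, Red 5, Gold 3, Amber 5 (sum 23, leaving 2 seats).
Remainders in descending order: Red 0.9597, Amber 0.4984, Gold 0.2687, Green 0.2680, Violet 0.0052.
The surplus seats go to Red, Amber.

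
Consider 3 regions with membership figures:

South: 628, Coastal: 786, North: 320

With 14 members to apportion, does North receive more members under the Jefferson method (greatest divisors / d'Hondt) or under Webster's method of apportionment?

Webster

Jefferson: South 5, Coastal 7, North 2.
Webster: South 5, Coastal 6, North 3.
North gets 2 under Jefferson and 3 under Webster.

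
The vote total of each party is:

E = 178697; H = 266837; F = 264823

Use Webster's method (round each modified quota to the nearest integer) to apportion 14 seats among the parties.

Standard divisor 710357/14 ≈ 50739.786; standard quotas: E 3.522, H 5.259, F 5.219.
Rounding to the nearest integer gives E 4, H 5, F 5 — total 14, matching the house size, so no adjustment is needed.

E: 4, H: 5, F: 5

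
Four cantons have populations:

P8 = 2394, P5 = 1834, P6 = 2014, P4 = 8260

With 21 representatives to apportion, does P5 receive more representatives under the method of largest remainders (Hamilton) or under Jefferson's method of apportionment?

Hamilton

Hamilton: P8 3, P5 3, P6 3, P4 12.
Jefferson: P8 3, P5 2, P6 3, P4 13.
P5 gets 3 under Hamilton and 2 under Jefferson.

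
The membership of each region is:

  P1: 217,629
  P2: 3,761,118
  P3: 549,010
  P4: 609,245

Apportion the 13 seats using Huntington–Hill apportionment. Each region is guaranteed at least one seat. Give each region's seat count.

P1=1, P2=9, P3=1, P4=2

With divisor 413629: modified quotas P1 0.526, P2 9.093, P3 1.327, P4 1.473.
Geometric-mean thresholds: P1 (min 1), P2 √(9·10)=9.487, P3 √(1·2)=1.414, P4 √(1·2)=1.414.
Each quota rounded against its threshold gives P1 1, P2 9, P3 1, P4 2 (total 13).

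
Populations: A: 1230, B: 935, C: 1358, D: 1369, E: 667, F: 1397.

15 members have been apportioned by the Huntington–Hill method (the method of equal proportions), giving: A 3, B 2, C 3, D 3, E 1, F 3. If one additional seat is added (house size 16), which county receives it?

E

Priority for the next seat is population ÷ (√(s·(s+1))).
Priorities: A 355.070, B 381.712, C 392.021, D 395.196, E 471.640, F 403.279.
Highest priority: E.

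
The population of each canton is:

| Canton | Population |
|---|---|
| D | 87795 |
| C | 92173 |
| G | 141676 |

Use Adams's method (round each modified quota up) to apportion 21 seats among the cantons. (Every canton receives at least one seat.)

Standard divisor 321644/21 ≈ 15316.381; standard quotas: D 5.732, C 6.018, G 9.250.
Rounding up gives 6, 7, 10 = 23 seats, so the divisor must be adjusted.
With modified divisor 16700: modified quotas D 5.257, C 5.519, G 8.484.
Rounding up: D 6, C 6, G 9 (total 21).

D 6, C 6, G 9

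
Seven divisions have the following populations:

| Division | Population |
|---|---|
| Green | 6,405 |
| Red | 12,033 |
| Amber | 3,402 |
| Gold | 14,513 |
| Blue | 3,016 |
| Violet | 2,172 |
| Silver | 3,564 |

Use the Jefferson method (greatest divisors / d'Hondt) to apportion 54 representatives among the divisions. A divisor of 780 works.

Green=8, Red=15, Amber=4, Gold=18, Blue=3, Violet=2, Silver=4

With modified divisor 780: modified quotas Green 8.212, Red 15.427, Amber 4.362, Gold 18.606, Blue 3.867, Violet 2.785, Silver 4.569.
Rounding down: Green 8, Red 15, Amber 4, Gold 18, Blue 3, Violet 2, Silver 4 (total 54).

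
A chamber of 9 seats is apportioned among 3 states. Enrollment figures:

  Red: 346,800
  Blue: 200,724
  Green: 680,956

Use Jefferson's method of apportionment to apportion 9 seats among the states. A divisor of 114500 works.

With modified divisor 114500: modified quotas Red 3.029, Blue 1.753, Green 5.947.
Rounding down: Red 3, Blue 1, Green 5 (total 9).

Red 3, Blue 1, Green 5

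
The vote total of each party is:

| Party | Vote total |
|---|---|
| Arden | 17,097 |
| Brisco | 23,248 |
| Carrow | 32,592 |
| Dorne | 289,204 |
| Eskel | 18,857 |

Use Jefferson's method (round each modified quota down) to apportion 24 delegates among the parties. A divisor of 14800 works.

With modified divisor 14800: modified quotas Arden 1.155, Brisco 1.571, Carrow 2.202, Dorne 19.541, Eskel 1.274.
Rounding down: Arden 1, Brisco 1, Carrow 2, Dorne 19, Eskel 1 (total 24).

Arden 1, Brisco 1, Carrow 2, Dorne 19, Eskel 1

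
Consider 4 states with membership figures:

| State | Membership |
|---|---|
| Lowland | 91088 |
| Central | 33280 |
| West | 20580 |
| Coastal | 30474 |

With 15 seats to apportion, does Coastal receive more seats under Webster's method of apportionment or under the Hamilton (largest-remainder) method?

Webster: Lowland 7, Central 3, West 2, Coastal 3.
Hamilton: Lowland 8, Central 3, West 2, Coastal 2.
Coastal gets 3 under Webster and 2 under Hamilton.

Webster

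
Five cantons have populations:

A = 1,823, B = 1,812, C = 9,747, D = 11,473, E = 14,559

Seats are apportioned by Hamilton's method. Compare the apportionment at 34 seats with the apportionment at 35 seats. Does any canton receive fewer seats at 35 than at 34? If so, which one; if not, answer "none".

B

At 34 seats: A 2, B 2, C 8, D 10, E 12.
At 35 seats: A 2, B 1, C 9, D 10, E 13.
B drops from 2 to 1.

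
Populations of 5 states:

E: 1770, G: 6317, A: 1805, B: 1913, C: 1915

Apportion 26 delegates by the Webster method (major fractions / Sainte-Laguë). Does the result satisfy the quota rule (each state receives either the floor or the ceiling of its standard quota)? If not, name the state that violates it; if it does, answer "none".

none

Standard quotas: E 3.354, G 11.971, A 3.421, B 3.625, C 3.629.
Webster allocation: E 3, G 12, A 3, B 4, C 4.
Every allocation lies between the lower and upper quota.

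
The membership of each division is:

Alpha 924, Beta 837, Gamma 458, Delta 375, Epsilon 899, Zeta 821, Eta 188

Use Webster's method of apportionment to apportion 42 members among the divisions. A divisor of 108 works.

With modified divisor 108: modified quotas Alpha 8.556, Beta 7.750, Gamma 4.241, Delta 3.472, Epsilon 8.324, Zeta 7.602, Eta 1.741.
Rounding to the nearest integer: Alpha 9, Beta 8, Gamma 4, Delta 3, Epsilon 8, Zeta 8, Eta 2 (total 42).

Alpha=9, Beta=8, Gamma=4, Delta=3, Epsilon=8, Zeta=8, Eta=2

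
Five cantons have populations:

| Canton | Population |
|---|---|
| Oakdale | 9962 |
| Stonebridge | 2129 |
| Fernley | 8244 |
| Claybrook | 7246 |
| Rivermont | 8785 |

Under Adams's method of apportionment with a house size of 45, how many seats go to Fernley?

10

Standard divisor 36366/45 ≈ 808.133; standard quotas: Oakdale 12.327, Stonebridge 2.634, Fernley 10.201, Claybrook 8.966, Rivermont 10.871.
Rounding up gives 13, 3, 11, 9, 11 = 47 seats, so the divisor must be adjusted.
With modified divisor 850: modified quotas Oakdale 11.720, Stonebridge 2.505, Fernley 9.699, Claybrook 8.525, Rivermont 10.335.
Rounding up: Oakdale 12, Stonebridge 3, Fernley 10, Claybrook 9, Rivermont 11 (total 45).
Fernley receives 10.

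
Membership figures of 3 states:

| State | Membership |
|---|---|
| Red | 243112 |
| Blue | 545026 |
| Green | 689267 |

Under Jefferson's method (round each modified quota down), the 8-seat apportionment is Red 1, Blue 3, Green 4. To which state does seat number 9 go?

Priority for the next seat is population ÷ (current seats + 1).
Priorities: Red 121556.000, Blue 136256.500, Green 137853.400.
Highest priority: Green.

Green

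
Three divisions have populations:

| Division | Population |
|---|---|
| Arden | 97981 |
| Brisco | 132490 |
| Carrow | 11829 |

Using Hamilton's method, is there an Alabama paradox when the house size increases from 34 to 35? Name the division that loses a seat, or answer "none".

none

At 34 seats: Arden 14, Brisco 18, Carrow 2.
At 35 seats: Arden 14, Brisco 19, Carrow 2.
No division's allocation decreased.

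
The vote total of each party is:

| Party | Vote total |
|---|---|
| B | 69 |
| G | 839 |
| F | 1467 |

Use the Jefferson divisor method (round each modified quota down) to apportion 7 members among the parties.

B=0, G=2, F=5

Standard divisor 2375/7 ≈ 339.286; standard quotas: B 0.203, G 2.473, F 4.324.
Rounding down gives 0, 2, 4 = 6 seats, so the divisor must be adjusted.
With modified divisor 290: modified quotas B 0.238, G 2.893, F 5.059.
Rounding down: B 0, G 2, F 5 (total 7).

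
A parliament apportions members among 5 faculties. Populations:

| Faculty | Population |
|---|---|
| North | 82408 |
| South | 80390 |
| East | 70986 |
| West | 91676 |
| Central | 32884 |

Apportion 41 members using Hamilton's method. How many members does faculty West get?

11

The standard divisor is 358344/41 ≈ 8740.098.
Standard quotas: North 9.4287, South 9.1978, East 8.1219, West 10.4891, Central 3.7624.
Lower quotas: North 9, South 9, East 8, West 10, Central 3 (sum 39, leaving 2 seats).
Remainders in descending order: Central 0.7624, West 0.4891, North 0.4287, South 0.1978, East 0.1219.
The surplus seats go to Central, West.
West receives 11.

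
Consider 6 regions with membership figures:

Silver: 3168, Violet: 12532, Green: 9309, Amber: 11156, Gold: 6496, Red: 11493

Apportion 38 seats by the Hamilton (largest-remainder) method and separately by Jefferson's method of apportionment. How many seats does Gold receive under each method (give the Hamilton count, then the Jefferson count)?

Hamilton: Silver 2, Violet 9, Green 6, Amber 8, Gold 5, Red 8.
Jefferson: Silver 2, Violet 9, Green 7, Amber 8, Gold 4, Red 8.
Gold gets 5 under Hamilton and 4 under Jefferson.

5 and 4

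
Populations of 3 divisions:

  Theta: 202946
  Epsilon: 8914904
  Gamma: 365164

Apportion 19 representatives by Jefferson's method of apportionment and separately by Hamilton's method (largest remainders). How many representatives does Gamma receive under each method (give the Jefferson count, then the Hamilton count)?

Jefferson: Theta 0, Epsilon 19, Gamma 0.
Hamilton: Theta 0, Epsilon 18, Gamma 1.
Gamma gets 0 under Jefferson and 1 under Hamilton.

0 and 1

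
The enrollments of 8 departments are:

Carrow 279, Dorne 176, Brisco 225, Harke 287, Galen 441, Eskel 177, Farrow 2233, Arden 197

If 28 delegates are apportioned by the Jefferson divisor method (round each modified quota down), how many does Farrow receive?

Standard divisor 4015/28 ≈ 143.393; standard quotas: Carrow 1.946, Dorne 1.227, Brisco 1.569, Harke 2.001, Galen 3.075, Eskel 1.234, Farrow 15.573, Arden 1.374.
Rounding down gives 1, 1, 1, 2, 3, 1, 15, 1 = 25 seats, so the divisor must be adjusted.
With modified divisor 130: modified quotas Carrow 2.146, Dorne 1.354, Brisco 1.731, Harke 2.208, Galen 3.392, Eskel 1.362, Farrow 17.177, Arden 1.515.
Rounding down: Carrow 2, Dorne 1, Brisco 1, Harke 2, Galen 3, Eskel 1, Farrow 17, Arden 1 (total 28).
Farrow receives 17.

17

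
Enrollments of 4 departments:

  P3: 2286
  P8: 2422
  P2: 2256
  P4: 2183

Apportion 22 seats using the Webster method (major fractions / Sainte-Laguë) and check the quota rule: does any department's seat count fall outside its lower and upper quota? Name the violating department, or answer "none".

none

Standard quotas: P3 5.498, P8 5.825, P2 5.426, P4 5.250.
Webster allocation: P3 6, P8 6, P2 5, P4 5.
Every allocation lies between the lower and upper quota.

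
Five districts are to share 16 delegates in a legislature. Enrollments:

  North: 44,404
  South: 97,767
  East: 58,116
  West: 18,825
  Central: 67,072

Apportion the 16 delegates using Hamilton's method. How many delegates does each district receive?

The standard divisor is 286184/16 ≈ 17886.5.
Standard quotas: North 2.4825, South 5.4660, East 3.2492, West 1.0525, Central 3.7499.
Lower quotas: North 2, South 5, East 3, West 1, Central 3 (sum 14, leaving 2 seats).
Remainders in descending order: Central 0.7499, North 0.4825, South 0.4660, East 0.2492, West 0.0525.
Largest remainders: Central, North receive the extra seats.

North 3, South 5, East 3, West 1, Central 4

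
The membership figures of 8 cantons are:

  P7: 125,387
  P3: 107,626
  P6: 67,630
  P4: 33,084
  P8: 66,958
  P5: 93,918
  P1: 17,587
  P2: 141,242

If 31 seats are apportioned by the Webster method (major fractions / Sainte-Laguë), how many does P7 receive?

6

Standard divisor 653432/31 ≈ 21078.452; standard quotas: P7 5.949, P3 5.106, P6 3.208, P4 1.570, P8 3.177, P5 4.456, P1 0.834, P2 6.701.
Rounding to the nearest integer gives P7 6, P3 5, P6 3, P4 2, P8 3, P5 4, P1 1, P2 7 — total 31, matching the house size, so no adjustment is needed.
P7 receives 6.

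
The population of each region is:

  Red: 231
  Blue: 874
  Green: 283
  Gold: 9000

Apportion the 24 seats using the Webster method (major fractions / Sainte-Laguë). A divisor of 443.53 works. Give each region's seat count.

Red: 1, Blue: 2, Green: 1, Gold: 20

With modified divisor 443.53: modified quotas Red 0.521, Blue 1.971, Green 0.638, Gold 20.292.
Rounding to the nearest integer: Red 1, Blue 2, Green 1, Gold 20 (total 24).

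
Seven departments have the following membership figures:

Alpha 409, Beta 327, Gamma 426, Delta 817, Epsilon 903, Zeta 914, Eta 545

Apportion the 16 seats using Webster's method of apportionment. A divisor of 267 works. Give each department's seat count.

Alpha: 2; Beta: 1; Gamma: 2; Delta: 3; Epsilon: 3; Zeta: 3; Eta: 2

With modified divisor 267: modified quotas Alpha 1.532, Beta 1.225, Gamma 1.596, Delta 3.060, Epsilon 3.382, Zeta 3.423, Eta 2.041.
Rounding to the nearest integer: Alpha 2, Beta 1, Gamma 2, Delta 3, Epsilon 3, Zeta 3, Eta 2 (total 16).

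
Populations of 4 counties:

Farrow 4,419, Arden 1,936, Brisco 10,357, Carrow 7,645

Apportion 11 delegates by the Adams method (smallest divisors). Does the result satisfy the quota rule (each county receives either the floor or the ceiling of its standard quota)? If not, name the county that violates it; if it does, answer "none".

none

Standard quotas: Farrow 1.996, Arden 0.874, Brisco 4.677, Carrow 3.453.
Adams allocation: Farrow 2, Arden 1, Brisco 5, Carrow 3.
Every allocation lies between the lower and upper quota.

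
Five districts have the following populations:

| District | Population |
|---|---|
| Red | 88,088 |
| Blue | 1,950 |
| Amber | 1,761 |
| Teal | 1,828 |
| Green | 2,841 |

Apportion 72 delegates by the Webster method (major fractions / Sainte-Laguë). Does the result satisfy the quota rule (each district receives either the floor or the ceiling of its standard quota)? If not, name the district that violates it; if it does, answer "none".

Standard quotas: Red 65.745, Blue 1.455, Amber 1.314, Teal 1.364, Green 2.120.
Webster allocation: Red 67, Blue 1, Amber 1, Teal 1, Green 2.
Red has quota 65.745 (lower 65, upper 66) but receives 67 — outside the quota interval.

Red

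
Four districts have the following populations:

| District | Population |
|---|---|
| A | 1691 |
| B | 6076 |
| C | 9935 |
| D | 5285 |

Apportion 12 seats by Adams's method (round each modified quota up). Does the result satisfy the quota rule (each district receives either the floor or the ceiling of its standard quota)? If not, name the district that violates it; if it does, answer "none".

none

Standard quotas: A 0.883, B 3.172, C 5.186, D 2.759.
Adams allocation: A 1, B 3, C 5, D 3.
Every allocation lies between the lower and upper quota.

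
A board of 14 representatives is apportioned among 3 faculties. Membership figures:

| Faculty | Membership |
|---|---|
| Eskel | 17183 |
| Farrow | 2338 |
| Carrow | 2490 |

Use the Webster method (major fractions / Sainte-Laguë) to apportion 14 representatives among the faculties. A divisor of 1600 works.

Eskel 11, Farrow 1, Carrow 2

With modified divisor 1600: modified quotas Eskel 10.739, Farrow 1.461, Carrow 1.556.
Rounding to the nearest integer: Eskel 11, Farrow 1, Carrow 2 (total 14).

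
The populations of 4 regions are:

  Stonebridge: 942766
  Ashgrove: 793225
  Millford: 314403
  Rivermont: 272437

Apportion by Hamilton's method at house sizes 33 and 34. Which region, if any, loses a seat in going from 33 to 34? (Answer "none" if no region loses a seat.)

At 33 seats: Stonebridge 13, Ashgrove 11, Millford 5, Rivermont 4.
At 34 seats: Stonebridge 14, Ashgrove 12, Millford 4, Rivermont 4.
Millford drops from 5 to 4.

Millford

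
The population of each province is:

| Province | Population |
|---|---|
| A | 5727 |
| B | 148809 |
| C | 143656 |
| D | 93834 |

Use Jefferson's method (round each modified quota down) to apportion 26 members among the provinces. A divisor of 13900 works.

With modified divisor 13900: modified quotas A 0.412, B 10.706, C 10.335, D 6.751.
Rounding down: A 0, B 10, C 10, D 6 (total 26).

A 0, B 10, C 10, D 6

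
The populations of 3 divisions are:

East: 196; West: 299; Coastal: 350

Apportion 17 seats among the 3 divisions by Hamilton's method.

Standard divisor: 845 ÷ 17 ≈ 49.706.
Standard quotas: East 3.943, West 6.015, Coastal 7.041.
Lower quotas: East 3, West 6, Coastal 7 (sum 16, leaving 1 seat).
Remainders in descending order: East 0.943, Coastal 0.041, West 0.015.
The surplus seat goes to East.

East 4, West 6, Coastal 7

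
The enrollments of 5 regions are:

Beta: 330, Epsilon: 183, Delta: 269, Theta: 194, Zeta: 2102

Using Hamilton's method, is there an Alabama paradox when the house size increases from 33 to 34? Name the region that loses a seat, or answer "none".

none

At 33 seats: Beta 4, Epsilon 2, Delta 3, Theta 2, Zeta 22.
At 34 seats: Beta 4, Epsilon 2, Delta 3, Theta 2, Zeta 23.
No region's allocation decreased.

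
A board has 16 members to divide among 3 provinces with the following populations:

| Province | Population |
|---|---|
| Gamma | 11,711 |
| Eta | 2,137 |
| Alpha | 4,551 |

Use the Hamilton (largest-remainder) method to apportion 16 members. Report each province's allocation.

The standard divisor is 18399/16 ≈ 1149.938.
Standard quotas: Gamma 10.1840, Eta 1.8584, Alpha 3.9576.
Lower quotas: Gamma 10, Eta 1, Alpha 3 (sum 14, leaving 2 seats).
Remainders in descending order: Alpha 0.9576, Eta 0.8584, Gamma 0.1840.
The surplus seats go to Alpha, Eta.

Gamma 10; Eta 2; Alpha 4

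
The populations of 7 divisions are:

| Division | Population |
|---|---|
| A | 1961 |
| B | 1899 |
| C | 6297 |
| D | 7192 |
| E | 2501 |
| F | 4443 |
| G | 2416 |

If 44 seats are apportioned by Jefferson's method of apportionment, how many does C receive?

Standard divisor 26709/44 ≈ 607.023; standard quotas: A 3.231, B 3.128, C 10.374, D 11.848, E 4.120, F 7.319, G 3.980.
Rounding down gives 3, 3, 10, 11, 4, 7, 3 = 41 seats, so the divisor must be adjusted.
With modified divisor 560: modified quotas A 3.502, B 3.391, C 11.245, D 12.843, E 4.466, F 7.934, G 4.314.
Rounding down: A 3, B 3, C 11, D 12, E 4, F 7, G 4 (total 44).
C receives 11.

11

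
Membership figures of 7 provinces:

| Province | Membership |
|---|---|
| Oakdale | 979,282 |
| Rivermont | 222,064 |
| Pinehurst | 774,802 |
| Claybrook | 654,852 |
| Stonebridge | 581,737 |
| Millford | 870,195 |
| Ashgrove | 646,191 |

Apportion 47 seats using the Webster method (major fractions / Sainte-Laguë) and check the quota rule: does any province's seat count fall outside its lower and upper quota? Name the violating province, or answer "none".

none

Standard quotas: Oakdale 9.733, Rivermont 2.207, Pinehurst 7.700, Claybrook 6.508, Stonebridge 5.782, Millford 8.648, Ashgrove 6.422.
Webster allocation: Oakdale 10, Rivermont 2, Pinehurst 8, Claybrook 6, Stonebridge 6, Millford 9, Ashgrove 6.
Every allocation lies between the lower and upper quota.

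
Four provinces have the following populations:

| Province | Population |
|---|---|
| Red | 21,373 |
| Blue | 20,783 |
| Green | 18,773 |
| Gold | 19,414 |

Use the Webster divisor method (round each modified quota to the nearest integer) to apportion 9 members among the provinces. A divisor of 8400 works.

With modified divisor 8400: modified quotas Red 2.544, Blue 2.474, Green 2.235, Gold 2.311.
Rounding to the nearest integer: Red 3, Blue 2, Green 2, Gold 2 (total 9).

Red 3; Blue 2; Green 2; Gold 2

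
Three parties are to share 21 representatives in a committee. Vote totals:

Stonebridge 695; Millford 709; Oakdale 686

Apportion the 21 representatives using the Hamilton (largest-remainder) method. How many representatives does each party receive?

Stonebridge 7; Millford 7; Oakdale 7

Standard divisor: 2090 ÷ 21 ≈ 99.524.
Standard quotas: Stonebridge 6.983, Millford 7.124, Oakdale 6.893.
Lower quotas: Stonebridge 6, Millford 7, Oakdale 6 (sum 19, leaving 2 seats).
Remainders in descending order: Stonebridge 0.983, Oakdale 0.893, Millford 0.124.
The surplus seats go to Stonebridge, Oakdale.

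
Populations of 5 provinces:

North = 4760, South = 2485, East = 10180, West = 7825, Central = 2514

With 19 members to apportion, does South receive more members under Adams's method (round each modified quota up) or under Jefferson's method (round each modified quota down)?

Adams

Adams: North 3, South 2, East 7, West 5, Central 2.
Jefferson: North 3, South 1, East 8, West 6, Central 1.
South gets 2 under Adams and 1 under Jefferson.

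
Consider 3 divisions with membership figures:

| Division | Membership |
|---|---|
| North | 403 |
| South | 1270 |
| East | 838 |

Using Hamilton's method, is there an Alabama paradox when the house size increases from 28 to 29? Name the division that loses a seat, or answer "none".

North

At 28 seats: North 5, South 14, East 9.
At 29 seats: North 4, South 15, East 10.
North drops from 5 to 4.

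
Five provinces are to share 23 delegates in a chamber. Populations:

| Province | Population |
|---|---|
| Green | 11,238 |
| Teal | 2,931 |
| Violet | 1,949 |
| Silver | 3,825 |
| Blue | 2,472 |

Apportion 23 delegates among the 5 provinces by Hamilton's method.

The standard divisor is 22415/23 ≈ 974.565.
Standard quotas: Green 11.5313, Teal 3.0075, Violet 1.9999, Silver 3.9248, Blue 2.5365.
Lower quotas: Green 11, Teal 3, Violet 1, Silver 3, Blue 2 (sum 20, leaving 3 seats).
Remainders in descending order: Violet 0.9999, Silver 0.9248, Blue 0.5365, Green 0.5313, Teal 0.0075.
The surplus seats go to Violet, Silver, Blue.

Green: 11, Teal: 3, Violet: 2, Silver: 4, Blue: 3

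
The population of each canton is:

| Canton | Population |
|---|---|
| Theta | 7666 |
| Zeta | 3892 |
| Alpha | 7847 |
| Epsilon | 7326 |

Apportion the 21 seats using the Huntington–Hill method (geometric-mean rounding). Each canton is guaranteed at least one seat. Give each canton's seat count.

With divisor 1274: modified quotas Theta 6.017, Zeta 3.055, Alpha 6.159, Epsilon 5.750.
Geometric-mean thresholds: Theta √(6·7)=6.481, Zeta √(3·4)=3.464, Alpha √(6·7)=6.481, Epsilon √(5·6)=5.477.
Each quota rounded against its threshold gives Theta 6, Zeta 3, Alpha 6, Epsilon 6 (total 21).

Theta 6, Zeta 3, Alpha 6, Epsilon 6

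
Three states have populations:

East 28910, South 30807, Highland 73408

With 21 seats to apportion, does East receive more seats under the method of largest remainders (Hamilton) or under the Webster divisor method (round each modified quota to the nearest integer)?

Hamilton: East 4, South 5, Highland 12.
Webster: East 5, South 5, Highland 11.
East gets 4 under Hamilton and 5 under Webster.

Webster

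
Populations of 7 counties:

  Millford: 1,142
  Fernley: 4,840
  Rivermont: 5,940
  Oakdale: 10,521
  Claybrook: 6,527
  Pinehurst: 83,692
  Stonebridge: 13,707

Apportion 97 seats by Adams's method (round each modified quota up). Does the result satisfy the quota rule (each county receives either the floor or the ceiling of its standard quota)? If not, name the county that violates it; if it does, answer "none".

Standard quotas: Millford 0.877, Fernley 3.715, Rivermont 4.560, Oakdale 8.076, Claybrook 5.010, Pinehurst 64.241, Stonebridge 10.521.
Adams allocation: Millford 1, Fernley 4, Rivermont 5, Oakdale 8, Claybrook 5, Pinehurst 63, Stonebridge 11.
Pinehurst has quota 64.241 (lower 64, upper 65) but receives 63 — outside the quota interval.

Pinehurst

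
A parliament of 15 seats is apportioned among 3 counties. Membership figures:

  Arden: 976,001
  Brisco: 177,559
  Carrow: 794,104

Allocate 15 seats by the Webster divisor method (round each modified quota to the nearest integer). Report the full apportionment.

Standard divisor 1947664/15 ≈ 129844.267; standard quotas: Arden 7.517, Brisco 1.367, Carrow 6.116.
Rounding to the nearest integer gives Arden 8, Brisco 1, Carrow 6 — total 15, matching the house size, so no adjustment is needed.

Arden=8, Brisco=1, Carrow=6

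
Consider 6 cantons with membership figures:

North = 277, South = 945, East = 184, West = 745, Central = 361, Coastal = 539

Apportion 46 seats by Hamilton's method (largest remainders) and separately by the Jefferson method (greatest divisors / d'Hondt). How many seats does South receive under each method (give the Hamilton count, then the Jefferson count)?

14 and 15

Hamilton: North 4, South 14, East 3, West 11, Central 6, Coastal 8.
Jefferson: North 4, South 15, East 2, West 12, Central 5, Coastal 8.
South gets 14 under Hamilton and 15 under Jefferson.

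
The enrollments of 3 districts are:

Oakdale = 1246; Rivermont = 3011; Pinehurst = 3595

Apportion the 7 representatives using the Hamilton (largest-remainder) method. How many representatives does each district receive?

Oakdale=1; Rivermont=3; Pinehurst=3

Total 7852; standard divisor 7852/7 ≈ 1121.714.
Standard quotas: Oakdale 1.111, Rivermont 2.684, Pinehurst 3.205.
Lower quotas: Oakdale 1, Rivermont 2, Pinehurst 3 (sum 6, leaving 1 seat).
Remainders in descending order: Rivermont 0.684, Pinehurst 0.205, Oakdale 0.111.
The surplus seat goes to Rivermont.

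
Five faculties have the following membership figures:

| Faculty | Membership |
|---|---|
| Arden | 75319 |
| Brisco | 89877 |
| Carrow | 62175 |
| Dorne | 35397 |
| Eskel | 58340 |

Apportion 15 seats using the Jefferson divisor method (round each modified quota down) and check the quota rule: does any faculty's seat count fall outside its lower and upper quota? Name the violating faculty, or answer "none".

Standard quotas: Arden 3.518, Brisco 4.198, Carrow 2.904, Dorne 1.654, Eskel 2.725.
Jefferson allocation: Arden 4, Brisco 4, Carrow 3, Dorne 1, Eskel 3.
Every allocation lies between the lower and upper quota.

none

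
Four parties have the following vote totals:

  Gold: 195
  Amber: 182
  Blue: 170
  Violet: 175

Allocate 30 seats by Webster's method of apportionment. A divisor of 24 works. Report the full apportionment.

With modified divisor 24: modified quotas Gold 8.125, Amber 7.583, Blue 7.083, Violet 7.292.
Rounding to the nearest integer: Gold 8, Amber 8, Blue 7, Violet 7 (total 30).

Gold=8, Amber=8, Blue=7, Violet=7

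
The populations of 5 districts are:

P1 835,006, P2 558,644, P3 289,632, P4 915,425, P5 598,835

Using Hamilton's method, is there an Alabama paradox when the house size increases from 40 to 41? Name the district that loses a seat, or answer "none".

P5

At 40 seats: P1 10, P2 7, P3 4, P4 11, P5 8.
At 41 seats: P1 11, P2 7, P3 4, P4 12, P5 7.
P5 drops from 8 to 7.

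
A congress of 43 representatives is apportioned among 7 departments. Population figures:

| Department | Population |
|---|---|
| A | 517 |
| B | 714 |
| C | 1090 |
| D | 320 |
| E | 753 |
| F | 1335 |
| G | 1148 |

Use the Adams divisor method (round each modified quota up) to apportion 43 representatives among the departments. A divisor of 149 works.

With modified divisor 149: modified quotas A 3.470, B 4.792, C 7.315, D 2.148, E 5.054, F 8.960, G 7.705.
Rounding up: A 4, B 5, C 8, D 3, E 6, F 9, G 8 (total 43).

A=4; B=5; C=8; D=3; E=6; F=9; G=8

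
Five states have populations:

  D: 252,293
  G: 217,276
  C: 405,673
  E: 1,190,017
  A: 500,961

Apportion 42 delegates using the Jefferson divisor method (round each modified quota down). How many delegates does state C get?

7

Standard divisor 2566220/42 ≈ 61100.476; standard quotas: D 4.129, G 3.556, C 6.639, E 19.476, A 8.199.
Rounding down gives 4, 3, 6, 19, 8 = 40 seats, so the divisor must be adjusted.
With modified divisor 57300: modified quotas D 4.403, G 3.792, C 7.080, E 20.768, A 8.743.
Rounding down: D 4, G 3, C 7, E 20, A 8 (total 42).
C receives 7.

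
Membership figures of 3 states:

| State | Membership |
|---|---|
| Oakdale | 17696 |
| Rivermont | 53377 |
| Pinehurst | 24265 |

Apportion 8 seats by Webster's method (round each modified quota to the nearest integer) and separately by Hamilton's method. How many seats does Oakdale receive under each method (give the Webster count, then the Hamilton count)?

Webster: Oakdale 1, Rivermont 5, Pinehurst 2.
Hamilton: Oakdale 2, Rivermont 4, Pinehurst 2.
Oakdale gets 1 under Webster and 2 under Hamilton.

1 and 2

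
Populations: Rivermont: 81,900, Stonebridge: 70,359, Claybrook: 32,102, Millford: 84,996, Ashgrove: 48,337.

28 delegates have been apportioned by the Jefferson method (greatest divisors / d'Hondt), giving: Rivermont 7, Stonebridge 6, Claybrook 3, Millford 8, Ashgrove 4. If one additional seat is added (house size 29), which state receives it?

Rivermont

Priority for the next seat is population ÷ (current seats + 1).
Priorities: Rivermont 10237.500, Stonebridge 10051.286, Claybrook 8025.500, Millford 9444.000, Ashgrove 9667.400.
Highest priority: Rivermont.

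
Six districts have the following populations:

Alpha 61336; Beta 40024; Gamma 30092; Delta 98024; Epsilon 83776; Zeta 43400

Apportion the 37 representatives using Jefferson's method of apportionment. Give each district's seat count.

Standard divisor 356652/37 ≈ 9639.243; standard quotas: Alpha 6.363, Beta 4.152, Gamma 3.122, Delta 10.169, Epsilon 8.691, Zeta 4.502.
Rounding down gives 6, 4, 3, 10, 8, 4 = 35 seats, so the divisor must be adjusted.
With modified divisor 8800: modified quotas Alpha 6.970, Beta 4.548, Gamma 3.420, Delta 11.139, Epsilon 9.520, Zeta 4.932.
Rounding down: Alpha 6, Beta 4, Gamma 3, Delta 11, Epsilon 9, Zeta 4 (total 37).

Alpha: 6, Beta: 4, Gamma: 3, Delta: 11, Epsilon: 9, Zeta: 4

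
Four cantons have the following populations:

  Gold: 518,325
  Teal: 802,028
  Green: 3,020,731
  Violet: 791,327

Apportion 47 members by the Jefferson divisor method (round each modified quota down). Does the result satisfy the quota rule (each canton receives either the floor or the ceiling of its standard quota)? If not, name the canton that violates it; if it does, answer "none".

Green

Standard quotas: Gold 4.747, Teal 7.345, Green 27.662, Violet 7.247.
Jefferson allocation: Gold 4, Teal 7, Green 29, Violet 7.
Green has quota 27.662 (lower 27, upper 28) but receives 29 — outside the quota interval.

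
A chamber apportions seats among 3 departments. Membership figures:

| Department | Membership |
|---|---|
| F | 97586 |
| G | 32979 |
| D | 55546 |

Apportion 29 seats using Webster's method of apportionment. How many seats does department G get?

5

Standard divisor 186111/29 ≈ 6417.621; standard quotas: F 15.206, G 5.139, D 8.655.
Rounding to the nearest integer gives F 15, G 5, D 9 — total 29, matching the house size, so no adjustment is needed.
G receives 5.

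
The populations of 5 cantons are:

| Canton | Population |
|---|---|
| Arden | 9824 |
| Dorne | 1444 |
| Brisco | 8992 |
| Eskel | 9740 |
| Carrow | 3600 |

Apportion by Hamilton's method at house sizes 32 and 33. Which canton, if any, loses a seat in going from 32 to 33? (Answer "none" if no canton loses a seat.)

Carrow

At 32 seats: Arden 9, Dorne 1, Brisco 9, Eskel 9, Carrow 4.
At 33 seats: Arden 10, Dorne 1, Brisco 9, Eskel 10, Carrow 3.
Carrow drops from 4 to 3.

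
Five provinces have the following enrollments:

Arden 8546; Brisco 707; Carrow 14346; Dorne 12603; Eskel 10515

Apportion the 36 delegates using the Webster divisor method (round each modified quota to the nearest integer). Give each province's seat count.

Standard divisor 46717/36 ≈ 1297.694; standard quotas: Arden 6.586, Brisco 0.545, Carrow 11.055, Dorne 9.712, Eskel 8.103.
Rounding to the nearest integer gives 7, 1, 11, 10, 8 = 37 seats, so the divisor must be adjusted.
With modified divisor 1320: modified quotas Arden 6.474, Brisco 0.536, Carrow 10.868, Dorne 9.548, Eskel 7.966.
Rounding to the nearest integer: Arden 6, Brisco 1, Carrow 11, Dorne 10, Eskel 8 (total 36).

Arden 6; Brisco 1; Carrow 11; Dorne 10; Eskel 8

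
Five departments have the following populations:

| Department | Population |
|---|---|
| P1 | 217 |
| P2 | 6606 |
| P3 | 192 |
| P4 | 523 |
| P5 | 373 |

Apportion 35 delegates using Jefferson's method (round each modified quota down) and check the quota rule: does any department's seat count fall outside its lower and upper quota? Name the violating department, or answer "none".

P2

Standard quotas: P1 0.960, P2 29.226, P3 0.849, P4 2.314, P5 1.650.
Jefferson allocation: P1 1, P2 31, P3 0, P4 2, P5 1.
P2 has quota 29.226 (lower 29, upper 30) but receives 31 — outside the quota interval.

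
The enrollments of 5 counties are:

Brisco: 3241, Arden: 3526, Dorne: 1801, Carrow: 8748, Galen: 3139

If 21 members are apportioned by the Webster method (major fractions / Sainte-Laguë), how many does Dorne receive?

2

Standard divisor 20455/21 ≈ 974.048; standard quotas: Brisco 3.327, Arden 3.620, Dorne 1.849, Carrow 8.981, Galen 3.223.
Rounding to the nearest integer gives Brisco 3, Arden 4, Dorne 2, Carrow 9, Galen 3 — total 21, matching the house size, so no adjustment is needed.
Dorne receives 2.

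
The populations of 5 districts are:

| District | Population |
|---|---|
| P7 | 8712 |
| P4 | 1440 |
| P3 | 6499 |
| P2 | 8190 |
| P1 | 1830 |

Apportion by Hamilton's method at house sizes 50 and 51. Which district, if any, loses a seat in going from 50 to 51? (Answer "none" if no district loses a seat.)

At 50 seats: P7 16, P4 3, P3 12, P2 15, P1 4.
At 51 seats: P7 17, P4 3, P3 12, P2 16, P1 3.
P1 drops from 4 to 3.

P1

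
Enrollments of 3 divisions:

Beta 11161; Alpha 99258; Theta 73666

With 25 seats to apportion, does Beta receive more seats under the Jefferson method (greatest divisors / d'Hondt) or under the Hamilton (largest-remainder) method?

Jefferson: Beta 1, Alpha 14, Theta 10.
Hamilton: Beta 2, Alpha 13, Theta 10.
Beta gets 1 under Jefferson and 2 under Hamilton.

Hamilton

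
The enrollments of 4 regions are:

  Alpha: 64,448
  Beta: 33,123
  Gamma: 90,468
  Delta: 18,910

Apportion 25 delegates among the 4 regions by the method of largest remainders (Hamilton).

Standard divisor: 206949 ÷ 25 ≈ 8277.96.
Standard quotas: Alpha 7.7855, Beta 4.0013, Gamma 10.9288, Delta 2.2844.
Lower quotas: Alpha 7, Beta 4, Gamma 10, Delta 2 (sum 23, leaving 2 seats).
Remainders in descending order: Gamma 0.9288, Alpha 0.7855, Delta 0.2844, Beta 0.0013.
The surplus seats go to Gamma, Alpha.

Alpha 8, Beta 4, Gamma 11, Delta 2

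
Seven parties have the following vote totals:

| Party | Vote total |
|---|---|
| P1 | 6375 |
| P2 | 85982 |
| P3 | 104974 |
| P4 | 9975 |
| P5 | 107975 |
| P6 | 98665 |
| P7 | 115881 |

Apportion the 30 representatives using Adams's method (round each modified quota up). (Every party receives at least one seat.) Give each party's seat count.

Standard divisor 529827/30 ≈ 17660.9; standard quotas: P1 0.361, P2 4.868, P3 5.944, P4 0.565, P5 6.114, P6 5.587, P7 6.561.
Rounding up gives 1, 5, 6, 1, 7, 6, 7 = 33 seats, so the divisor must be adjusted.
With modified divisor 20400: modified quotas P1 0.312, P2 4.215, P3 5.146, P4 0.489, P5 5.293, P6 4.837, P7 5.680.
Rounding up: P1 1, P2 5, P3 6, P4 1, P5 6, P6 5, P7 6 (total 30).

P1 1, P2 5, P3 6, P4 1, P5 6, P6 5, P7 6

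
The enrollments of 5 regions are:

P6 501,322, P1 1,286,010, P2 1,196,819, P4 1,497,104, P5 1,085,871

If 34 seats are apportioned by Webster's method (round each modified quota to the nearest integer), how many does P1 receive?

Standard divisor 5567126/34 ≈ 163739; standard quotas: P6 3.062, P1 7.854, P2 7.309, P4 9.143, P5 6.632.
Rounding to the nearest integer gives P6 3, P1 8, P2 7, P4 9, P5 7 — total 34, matching the house size, so no adjustment is needed.
P1 receives 8.

8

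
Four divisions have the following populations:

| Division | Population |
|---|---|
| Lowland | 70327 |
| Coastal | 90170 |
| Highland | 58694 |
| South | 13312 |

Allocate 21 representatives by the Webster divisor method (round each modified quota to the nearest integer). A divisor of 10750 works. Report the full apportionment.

Lowland 7, Coastal 8, Highland 5, South 1

With modified divisor 10750: modified quotas Lowland 6.542, Coastal 8.388, Highland 5.460, South 1.238.
Rounding to the nearest integer: Lowland 7, Coastal 8, Highland 5, South 1 (total 21).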